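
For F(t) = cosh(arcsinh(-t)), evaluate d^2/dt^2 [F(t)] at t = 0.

1

Compose series: expand the inner function first, then feed it into the outer expansion.
From the series, [t^2] F = 1/2; multiply by 2! = 2 to get 1.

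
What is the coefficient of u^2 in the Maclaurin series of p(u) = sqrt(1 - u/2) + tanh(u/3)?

-1/32

Add the two expansions coefficient-wise.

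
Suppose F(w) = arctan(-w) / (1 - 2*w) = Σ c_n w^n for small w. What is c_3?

Expand 1/(denominator) as a geometric series and multiply by the numerator's series.
[w^0] = 0;  [w^1] = -1;  [w^2] = -2;  [w^3] = -11/3.
So c_3 = F′′′(0)/3! = -11/3.

-11/3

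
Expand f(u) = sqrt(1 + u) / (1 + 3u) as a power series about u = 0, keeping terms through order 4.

8467*u^4/128 - 353*u^3/16 + 59*u^2/8 - 5*u/2 + 1

Take the Cauchy product of the two expansions.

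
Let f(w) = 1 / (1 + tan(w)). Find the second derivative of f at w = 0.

2

Write 1/(1+u) = 1 - u + u^2 - u^3 + ... and substitute the series for u.
The coefficient of w^2 in the expansion is 1, so f′′(0) = 2! * (1) = 2.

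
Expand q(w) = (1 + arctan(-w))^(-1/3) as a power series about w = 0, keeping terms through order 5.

Let u equal the inner series; expand the outer function in u and truncate.
q(0) = 1
q′(0) = 1/3
q′′(0) = 4/9
q′′′(0) = 10/27
q^(4)(0) = -8/81
q^(5)(0) = 544/243
The Taylor polynomial is Σ q^(k)(0)/k! · w^k.

68*w^5/3645 - w^4/243 + 5*w^3/81 + 2*w^2/9 + w/3 + 1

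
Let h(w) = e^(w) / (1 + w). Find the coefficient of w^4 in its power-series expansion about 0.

3/8

Take the Cauchy product of the two expansions.
h(0) = 1
h′(0) = 0
h′′(0) = 1
h′′′(0) = -2
h^(4)(0) = 9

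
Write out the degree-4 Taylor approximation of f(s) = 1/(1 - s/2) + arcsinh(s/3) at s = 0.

s^4/16 + 77*s^3/648 + s^2/4 + 5*s/6 + 1

Combine the two series term by term.
f(0) = 1
f′(0) = 5/6
f′′(0) = 1/2
f′′′(0) = 77/108
f^(4)(0) = 3/2
Then c_k = f^(k)(0)/k! gives each Taylor coefficient.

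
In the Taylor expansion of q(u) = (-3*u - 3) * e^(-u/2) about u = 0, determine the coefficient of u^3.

Multiply each power in the prefactor through the base expansion.
q(0) = -3
q′(0) = -3/2
q′′(0) = 9/4
q′′′(0) = -15/8
So c_3 = q′′′(0)/3! = -5/16.

-5/16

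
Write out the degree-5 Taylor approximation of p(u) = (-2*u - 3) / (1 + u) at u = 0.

Shift and add copies of the series according to the polynomial's terms.

u^5 - u^4 + u^3 - u^2 + u - 3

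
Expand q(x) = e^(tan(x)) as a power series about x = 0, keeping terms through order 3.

Substitute the inner expansion into the outer series and collect powers.
q(0) = 1
q′(0) = 1
q′′(0) = 1
q′′′(0) = 3
Dividing each by k! gives the coefficients c_0, ..., c_3.

x^3/2 + x^2/2 + x + 1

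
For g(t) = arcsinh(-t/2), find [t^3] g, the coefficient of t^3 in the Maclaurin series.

1/48

Apply the Taylor formula c_k = f^(k)(a)/k!.
g(0) = 0
g′(0) = -1/2
g′′(0) = 0
g′′′(0) = 1/8
Dividing each by k! gives the coefficients c_0, ..., c_3.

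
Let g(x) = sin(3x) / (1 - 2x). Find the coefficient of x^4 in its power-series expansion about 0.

15

Expand each factor separately, then convolve coefficients.
g(0) = 0
g′(0) = 3
g′′(0) = 12
g′′′(0) = 45
g^(4)(0) = 360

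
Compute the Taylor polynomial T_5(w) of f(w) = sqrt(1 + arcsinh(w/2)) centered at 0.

Let u equal the inner series; expand the outer function in u and truncate.
[w^0] = 1;  [w^1] = 1/4;  [w^2] = -1/32;  [w^3] = -1/384;  [w^4] = 1/6144;  [w^5] = 43/40960.

43*w^5/40960 + w^4/6144 - w^3/384 - w^2/32 + w/4 + 1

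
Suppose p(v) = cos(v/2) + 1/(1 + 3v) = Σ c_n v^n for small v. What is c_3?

-27

Add the two expansions coefficient-wise.
[v^0] = 2;  [v^1] = -3;  [v^2] = 71/8;  [v^3] = -27.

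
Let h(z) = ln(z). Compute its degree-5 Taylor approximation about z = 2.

(z - 2)^5/160 - (z - 2)^4/64 + (z - 2)^3/24 - (z - 2)^2/8 + (z - 2)/2 + ln(2)

h(2) = ln(2)
h′(2) = 1/2
h′′(2) = -1/4
h′′′(2) = 1/4
h^(4)(2) = -3/8
h^(5)(2) = 3/4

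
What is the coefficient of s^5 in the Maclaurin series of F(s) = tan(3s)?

F(0) = 0
F′(0) = 3
F′′(0) = 0
F′′′(0) = 54
F^(4)(0) = 0
F^(5)(0) = 3888

162/5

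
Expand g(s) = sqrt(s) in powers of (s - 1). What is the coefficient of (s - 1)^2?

-1/8

[(s - 1)^0] = 1;  [(s - 1)^1] = 1/2;  [(s - 1)^2] = -1/8.
So c_2 = g′′(1)/2! = -1/8.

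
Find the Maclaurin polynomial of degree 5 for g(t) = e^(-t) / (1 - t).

Take the Cauchy product of the two expansions.
g(0) = 1
g′(0) = 0
g′′(0) = 1
g′′′(0) = 2
g^(4)(0) = 9
g^(5)(0) = 44
Dividing each by k! gives the coefficients c_0, ..., c_5.

11*t^5/30 + 3*t^4/8 + t^3/3 + t^2/2 + 1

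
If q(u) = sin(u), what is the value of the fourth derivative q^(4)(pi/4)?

The coefficient of (u - pi/4)^4 in the expansion is sqrt(2)/48, so q^(4)(pi/4) = 4! * (sqrt(2)/48) = sqrt(2)/2.

sqrt(2)/2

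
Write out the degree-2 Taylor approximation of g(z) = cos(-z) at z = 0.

1 - z^2/2

g(0) = 1
g′(0) = 0
g′′(0) = -1
The Taylor polynomial is Σ g^(k)(0)/k! · z^k.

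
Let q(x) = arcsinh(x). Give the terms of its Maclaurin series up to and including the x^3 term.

Use the known series and substitute for the argument.
[x^0] = 0;  [x^1] = 1;  [x^2] = 0;  [x^3] = -1/6.

-x^3/6 + x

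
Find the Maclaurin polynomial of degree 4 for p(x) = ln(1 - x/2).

-x^4/64 - x^3/24 - x^2/8 - x/2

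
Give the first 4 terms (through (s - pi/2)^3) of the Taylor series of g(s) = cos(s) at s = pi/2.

(s - pi/2)^3/6 - (s - pi/2)

g(pi/2) = 0
g′(pi/2) = -1
g′′(pi/2) = 0
g′′′(pi/2) = 1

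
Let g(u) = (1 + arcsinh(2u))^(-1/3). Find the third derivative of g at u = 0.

Compose series: expand the inner function first, then feed it into the outer expansion.
From the series, [u^3] g = -76/81; multiply by 3! = 6 to get -152/27.

-152/27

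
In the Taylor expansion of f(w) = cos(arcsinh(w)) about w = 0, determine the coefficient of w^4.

Substitute the inner expansion into the outer series and collect powers.
f(0) = 1
f′(0) = 0
f′′(0) = -1
f′′′(0) = 0
f^(4)(0) = 5
The Taylor polynomial is Σ f^(k)(0)/k! · w^k.

5/24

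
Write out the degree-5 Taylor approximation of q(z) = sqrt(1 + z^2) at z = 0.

q(0) = 1
q′(0) = 0
q′′(0) = 1
q′′′(0) = 0
q^(4)(0) = -3
q^(5)(0) = 0

-z^4/8 + z^2/2 + 1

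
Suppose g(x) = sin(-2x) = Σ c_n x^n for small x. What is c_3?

4/3

Differentiate repeatedly and evaluate at the center.
So c_3 = g′′′(0)/3! = 4/3.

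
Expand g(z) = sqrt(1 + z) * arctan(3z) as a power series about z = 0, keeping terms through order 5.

Write out both Maclaurin series and multiply, keeping only the needed powers.

31749*z^5/640 - 69*z^4/16 - 75*z^3/8 + 3*z^2/2 + 3*z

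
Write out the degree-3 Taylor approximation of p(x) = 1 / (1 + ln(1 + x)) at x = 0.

Use the geometric series for the reciprocal, then substitute.
[x^0] = 1;  [x^1] = -1;  [x^2] = 3/2;  [x^3] = -7/3.

-7*x^3/3 + 3*x^2/2 - x + 1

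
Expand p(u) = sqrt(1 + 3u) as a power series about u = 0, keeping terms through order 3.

Differentiate repeatedly and evaluate at the center.
p(0) = 1
p′(0) = 3/2
p′′(0) = -9/4
p′′′(0) = 81/8

27*u^3/16 - 9*u^2/8 + 3*u/2 + 1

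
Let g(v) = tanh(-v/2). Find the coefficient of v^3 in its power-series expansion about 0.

g(0) = 0
g′(0) = -1/2
g′′(0) = 0
g′′′(0) = 1/4
Dividing each by k! gives the coefficients c_0, ..., c_3.

1/24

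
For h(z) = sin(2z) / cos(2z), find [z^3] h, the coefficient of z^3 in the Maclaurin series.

Invert the denominator's series and multiply.
h(0) = 0
h′(0) = 2
h′′(0) = 0
h′′′(0) = 16

8/3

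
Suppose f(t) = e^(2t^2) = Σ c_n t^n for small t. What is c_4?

2

Use the known series and substitute for the argument.
f(0) = 1
f′(0) = 0
f′′(0) = 4
f′′′(0) = 0
f^(4)(0) = 48
So c_4 = f^(4)(0)/4! = 2.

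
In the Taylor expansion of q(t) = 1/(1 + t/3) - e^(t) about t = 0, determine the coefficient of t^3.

Combine the two series term by term.
[t^0] = 0;  [t^1] = -4/3;  [t^2] = -7/18;  [t^3] = -11/54.

-11/54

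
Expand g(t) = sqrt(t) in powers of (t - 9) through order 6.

-7*(t - 9)^6/60466176 + 7*(t - 9)^5/5038848 - 5*(t - 9)^4/279936 + (t - 9)^3/3888 - (t - 9)^2/216 + (t - 9)/6 + 3

g(9) = 3
g′(9) = 1/6
g′′(9) = -1/108
g′′′(9) = 1/648
g^(4)(9) = -5/11664
g^(5)(9) = 35/209952
g^(6)(9) = -35/419904
Dividing each by k! gives the coefficients c_0, ..., c_6.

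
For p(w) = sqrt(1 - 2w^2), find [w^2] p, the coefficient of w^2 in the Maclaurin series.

-1

Apply the Taylor formula c_k = f^(k)(a)/k!.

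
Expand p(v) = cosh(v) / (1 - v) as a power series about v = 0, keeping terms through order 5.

37*v^5/24 + 37*v^4/24 + 3*v^3/2 + 3*v^2/2 + v + 1

Multiply the two series term by term and collect like powers.
[v^0] = 1;  [v^1] = 1;  [v^2] = 3/2;  [v^3] = 3/2;  [v^4] = 37/24;  [v^5] = 37/24.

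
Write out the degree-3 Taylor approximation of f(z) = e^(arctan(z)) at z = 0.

-z^3/6 + z^2/2 + z + 1

Plug the Maclaurin series of the inner function into that of the outer and collect terms.
[z^0] = 1;  [z^1] = 1;  [z^2] = 1/2;  [z^3] = -1/6.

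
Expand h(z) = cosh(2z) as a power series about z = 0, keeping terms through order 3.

2*z^2 + 1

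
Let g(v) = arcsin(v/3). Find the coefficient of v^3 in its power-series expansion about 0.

g(0) = 0
g′(0) = 1/3
g′′(0) = 0
g′′′(0) = 1/27

1/162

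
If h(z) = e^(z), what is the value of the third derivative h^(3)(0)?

1

Compute the successive derivatives at the expansion point and divide by k!.
The coefficient of z^3 in the expansion is 1/6, so h′′′(0) = 3! * (1/6) = 1.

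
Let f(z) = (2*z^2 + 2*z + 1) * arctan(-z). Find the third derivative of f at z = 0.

Shift and add copies of the series according to the polynomial's terms.
From the series, [z^3] f = -5/3; multiply by 3! = 6 to get -10.

-10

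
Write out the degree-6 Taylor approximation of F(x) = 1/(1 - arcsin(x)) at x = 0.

Let u equal the inner series; expand the outer function in u and truncate.
F(0) = 1
F′(0) = 1
F′′(0) = 2
F′′′(0) = 7
F^(4)(0) = 32
F^(5)(0) = 189
F^(6)(0) = 1328
The Taylor polynomial is Σ F^(k)(0)/k! · x^k.

83*x^6/45 + 63*x^5/40 + 4*x^4/3 + 7*x^3/6 + x^2 + x + 1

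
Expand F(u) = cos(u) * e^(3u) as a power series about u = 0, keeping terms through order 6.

Take the Cauchy product of the two expansions.
[u^0] = 1;  [u^1] = 3;  [u^2] = 4;  [u^3] = 3;  [u^4] = 7/6;  [u^5] = -1/10;  [u^6] = -22/45.

-22*u^6/45 - u^5/10 + 7*u^4/6 + 3*u^3 + 4*u^2 + 3*u + 1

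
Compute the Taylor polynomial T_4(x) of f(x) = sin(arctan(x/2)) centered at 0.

-x^3/16 + x/2

Plug the Maclaurin series of the inner function into that of the outer and collect terms.
f(0) = 0
f′(0) = 1/2
f′′(0) = 0
f′′′(0) = -3/8
f^(4)(0) = 0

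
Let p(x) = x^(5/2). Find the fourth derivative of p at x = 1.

-15/16

The coefficient of (x - 1)^4 in the expansion is -5/128, so p^(4)(1) = 4! * (-5/128) = -15/16.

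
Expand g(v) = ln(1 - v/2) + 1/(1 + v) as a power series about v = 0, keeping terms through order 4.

Add the two expansions coefficient-wise.

63*v^4/64 - 25*v^3/24 + 7*v^2/8 - 3*v/2 + 1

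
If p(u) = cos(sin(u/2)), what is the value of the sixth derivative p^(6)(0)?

-37/64

Compose series: expand the inner function first, then feed it into the outer expansion.
From the series, [u^6] p = -37/46080; multiply by 6! = 720 to get -37/64.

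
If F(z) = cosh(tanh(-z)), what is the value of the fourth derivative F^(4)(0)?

-7

Plug the Maclaurin series of the inner function into that of the outer and collect terms.
From the series, [z^4] F = -7/24; multiply by 4! = 24 to get -7.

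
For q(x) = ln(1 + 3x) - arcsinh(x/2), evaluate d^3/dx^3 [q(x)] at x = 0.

433/8

Add the two expansions coefficient-wise.
From the series, [x^3] q = 433/48; multiply by 3! = 6 to get 433/8.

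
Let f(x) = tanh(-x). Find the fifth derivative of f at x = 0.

Compute the successive derivatives at the expansion point and divide by k!.
From the series, [x^5] f = -2/15; multiply by 5! = 120 to get -16.

-16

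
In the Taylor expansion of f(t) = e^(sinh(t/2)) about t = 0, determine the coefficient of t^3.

Substitute the inner expansion into the outer series and collect powers.
[t^0] = 1;  [t^1] = 1/2;  [t^2] = 1/8;  [t^3] = 1/24.

1/24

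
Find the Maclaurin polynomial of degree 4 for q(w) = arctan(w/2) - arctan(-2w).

Add the two expansions coefficient-wise.
[w^0] = 0;  [w^1] = 5/2;  [w^2] = 0;  [w^3] = -65/24;  [w^4] = 0.

-65*w^3/24 + 5*w/2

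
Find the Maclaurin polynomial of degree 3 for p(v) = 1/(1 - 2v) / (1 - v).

15*v^3 + 7*v^2 + 3*v + 1

Write out both Maclaurin series and multiply, keeping only the needed powers.
[v^0] = 1;  [v^1] = 3;  [v^2] = 7;  [v^3] = 15.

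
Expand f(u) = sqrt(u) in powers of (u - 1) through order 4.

Compute the successive derivatives at the expansion point and divide by k!.
f(1) = 1
f′(1) = 1/2
f′′(1) = -1/4
f′′′(1) = 3/8
f^(4)(1) = -15/16

-5*(u - 1)^4/128 + (u - 1)^3/16 - (u - 1)^2/8 + (u - 1)/2 + 1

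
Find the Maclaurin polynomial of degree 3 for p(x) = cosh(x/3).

x^2/18 + 1

p(0) = 1
p′(0) = 0
p′′(0) = 1/9
p′′′(0) = 0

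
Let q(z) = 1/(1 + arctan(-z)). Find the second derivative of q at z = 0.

2

Compose series: expand the inner function first, then feed it into the outer expansion.
The coefficient of z^2 in the expansion is 1, so q′′(0) = 2! * (1) = 2.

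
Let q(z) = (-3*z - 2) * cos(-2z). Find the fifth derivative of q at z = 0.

Shift and add copies of the series according to the polynomial's terms.
The coefficient of z^5 in the expansion is -2, so q^(5)(0) = 5! * (-2) = -240.

-240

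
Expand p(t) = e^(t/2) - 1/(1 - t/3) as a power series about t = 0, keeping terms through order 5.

Add the two expansions coefficient-wise.
p(0) = 0
p′(0) = 1/6
p′′(0) = 1/36
p′′′(0) = -7/72
p^(4)(0) = -101/432
p^(5)(0) = -1199/2592

-1199*t^5/311040 - 101*t^4/10368 - 7*t^3/432 + t^2/72 + t/6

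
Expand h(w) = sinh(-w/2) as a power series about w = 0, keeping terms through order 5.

[w^0] = 0;  [w^1] = -1/2;  [w^2] = 0;  [w^3] = -1/48;  [w^4] = 0;  [w^5] = -1/3840.

-w^5/3840 - w^3/48 - w/2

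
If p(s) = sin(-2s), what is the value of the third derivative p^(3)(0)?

Compute the successive derivatives at the expansion point and divide by k!.
The coefficient of s^3 in the expansion is 4/3, so p′′′(0) = 3! * (4/3) = 8.

8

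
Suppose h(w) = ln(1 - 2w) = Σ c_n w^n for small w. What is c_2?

h(0) = 0
h′(0) = -2
h′′(0) = -4
So c_2 = h′′(0)/2! = -2.

-2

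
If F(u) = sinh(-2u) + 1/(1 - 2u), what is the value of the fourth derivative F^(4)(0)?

Add the two expansions coefficient-wise.
The coefficient of u^4 in the expansion is 16, so F^(4)(0) = 4! * (16) = 384.

384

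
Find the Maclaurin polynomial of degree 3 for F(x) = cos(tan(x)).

1 - x^2/2

Let u equal the inner series; expand the outer function in u and truncate.
F(0) = 1
F′(0) = 0
F′′(0) = -1
F′′′(0) = 0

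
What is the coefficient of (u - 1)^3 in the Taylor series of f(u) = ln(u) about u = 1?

1/3

f(1) = 0
f′(1) = 1
f′′(1) = -1
f′′′(1) = 2
So c_3 = f′′′(1)/3! = 1/3.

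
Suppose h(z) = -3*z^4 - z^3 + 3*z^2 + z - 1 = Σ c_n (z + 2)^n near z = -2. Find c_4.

-3

[(z + 2)^0] = -31;  [(z + 2)^1] = 73;  [(z + 2)^2] = -63;  [(z + 2)^3] = 23;  [(z + 2)^4] = -3.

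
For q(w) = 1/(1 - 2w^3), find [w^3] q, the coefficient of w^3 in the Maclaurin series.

2

Apply the Taylor formula c_k = f^(k)(a)/k!.
q(0) = 1
q′(0) = 0
q′′(0) = 0
q′′′(0) = 12
Dividing each by k! gives the coefficients c_0, ..., c_3.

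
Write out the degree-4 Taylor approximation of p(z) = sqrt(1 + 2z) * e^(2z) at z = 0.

11*z^4/8 + 17*z^3/6 + 7*z^2/2 + 3*z + 1

Take the Cauchy product of the two expansions.
[z^0] = 1;  [z^1] = 3;  [z^2] = 7/2;  [z^3] = 17/6;  [z^4] = 11/8.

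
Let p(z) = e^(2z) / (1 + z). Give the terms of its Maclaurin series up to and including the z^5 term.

-z^5/15 + z^4/3 + z^3/3 + z^2 + z + 1

Multiply the two series term by term and collect like powers.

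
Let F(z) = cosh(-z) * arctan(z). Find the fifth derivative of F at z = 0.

Take the Cauchy product of the two expansions.
From the series, [z^5] F = 3/40; multiply by 5! = 120 to get 9.

9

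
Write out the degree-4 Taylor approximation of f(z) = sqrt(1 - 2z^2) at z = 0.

-z^4/2 - z^2 + 1

Compute the successive derivatives at the expansion point and divide by k!.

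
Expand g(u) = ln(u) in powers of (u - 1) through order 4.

-(u - 1)^4/4 + (u - 1)^3/3 - (u - 1)^2/2 + (u - 1)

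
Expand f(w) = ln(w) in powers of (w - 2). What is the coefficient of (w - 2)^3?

1/24

f(2) = ln(2)
f′(2) = 1/2
f′′(2) = -1/4
f′′′(2) = 1/4
Dividing each by k! gives the coefficients c_0, ..., c_3.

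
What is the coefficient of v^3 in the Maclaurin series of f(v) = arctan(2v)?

Apply the Taylor formula c_k = f^(k)(a)/k!.
So c_3 = f′′′(0)/3! = -8/3.

-8/3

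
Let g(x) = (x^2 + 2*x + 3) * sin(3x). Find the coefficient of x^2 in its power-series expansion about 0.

Shift and add copies of the series according to the polynomial's terms.
g(0) = 0
g′(0) = 9
g′′(0) = 12
The Taylor polynomial is Σ g^(k)(0)/k! · x^k.

6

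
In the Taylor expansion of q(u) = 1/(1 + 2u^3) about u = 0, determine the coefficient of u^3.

q(0) = 1
q′(0) = 0
q′′(0) = 0
q′′′(0) = -12

-2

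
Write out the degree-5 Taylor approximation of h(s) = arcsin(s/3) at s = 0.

s^5/3240 + s^3/162 + s/3

h(0) = 0
h′(0) = 1/3
h′′(0) = 0
h′′′(0) = 1/27
h^(4)(0) = 0
h^(5)(0) = 1/27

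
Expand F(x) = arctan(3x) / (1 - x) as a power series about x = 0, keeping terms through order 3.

-6*x^3 + 3*x^2 + 3*x

Write out both Maclaurin series and multiply, keeping only the needed powers.
F(0) = 0
F′(0) = 3
F′′(0) = 6
F′′′(0) = -36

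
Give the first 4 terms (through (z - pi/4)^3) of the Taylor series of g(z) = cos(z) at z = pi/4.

sqrt(2)*(z - pi/4)^3/12 - sqrt(2)*(z - pi/4)^2/4 - sqrt(2)*(z - pi/4)/2 + sqrt(2)/2

Apply the Taylor formula c_k = f^(k)(a)/k!.
g(pi/4) = sqrt(2)/2
g′(pi/4) = -sqrt(2)/2
g′′(pi/4) = -sqrt(2)/2
g′′′(pi/4) = sqrt(2)/2
Then c_k = g^(k)(pi/4)/k! gives each Taylor coefficient.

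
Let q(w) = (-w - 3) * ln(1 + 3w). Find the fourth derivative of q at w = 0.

1242

Shift and add copies of the series according to the polynomial's terms.
The coefficient of w^4 in the expansion is 207/4, so q^(4)(0) = 4! * (207/4) = 1242.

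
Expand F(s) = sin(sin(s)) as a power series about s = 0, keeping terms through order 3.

-s^3/3 + s

Plug the Maclaurin series of the inner function into that of the outer and collect terms.
F(0) = 0
F′(0) = 1
F′′(0) = 0
F′′′(0) = -2
The Taylor polynomial is Σ F^(k)(0)/k! · s^k.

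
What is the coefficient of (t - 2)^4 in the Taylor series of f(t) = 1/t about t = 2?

1/32

f(2) = 1/2
f′(2) = -1/4
f′′(2) = 1/4
f′′′(2) = -3/8
f^(4)(2) = 3/4
So c_4 = f^(4)(2)/4! = 1/32.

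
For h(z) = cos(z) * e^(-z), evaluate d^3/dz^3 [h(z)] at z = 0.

2

Write out both Maclaurin series and multiply, keeping only the needed powers.
The coefficient of z^3 in the expansion is 1/3, so h′′′(0) = 3! * (1/3) = 2.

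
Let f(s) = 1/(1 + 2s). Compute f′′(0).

Use the known series and substitute for the argument.
The coefficient of s^2 in the expansion is 4, so f′′(0) = 2! * (4) = 8.

8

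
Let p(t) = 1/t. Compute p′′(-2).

The coefficient of (t + 2)^2 in the expansion is -1/8, so p′′(-2) = 2! * (-1/8) = -1/4.

-1/4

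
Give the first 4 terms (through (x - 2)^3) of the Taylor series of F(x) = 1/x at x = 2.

-(x - 2)^3/16 + (x - 2)^2/8 - (x - 2)/4 + 1/2

Compute the successive derivatives at the expansion point and divide by k!.
F(2) = 1/2
F′(2) = -1/4
F′′(2) = 1/4
F′′′(2) = -3/8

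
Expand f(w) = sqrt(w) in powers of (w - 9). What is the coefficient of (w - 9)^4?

-5/279936

f(9) = 3
f′(9) = 1/6
f′′(9) = -1/108
f′′′(9) = 1/648
f^(4)(9) = -5/11664
So c_4 = f^(4)(9)/4! = -5/279936.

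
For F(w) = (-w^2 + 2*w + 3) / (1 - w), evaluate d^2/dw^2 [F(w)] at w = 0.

8

Multiply each power in the prefactor through the base expansion.
The coefficient of w^2 in the expansion is 4, so F′′(0) = 2! * (4) = 8.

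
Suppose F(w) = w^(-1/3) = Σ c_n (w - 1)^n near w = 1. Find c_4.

35/243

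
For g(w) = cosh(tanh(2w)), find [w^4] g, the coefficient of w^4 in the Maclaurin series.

Substitute the inner expansion into the outer series and collect powers.
g(0) = 1
g′(0) = 0
g′′(0) = 4
g′′′(0) = 0
g^(4)(0) = -112
So c_4 = g^(4)(0)/4! = -14/3.

-14/3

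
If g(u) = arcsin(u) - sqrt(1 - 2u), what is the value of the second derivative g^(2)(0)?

Add the two expansions coefficient-wise.
From the series, [u^2] g = 1/2; multiply by 2! = 2 to get 1.

1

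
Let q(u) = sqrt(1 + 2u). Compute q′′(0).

-1

Apply the Taylor formula c_k = f^(k)(a)/k!.
The coefficient of u^2 in the expansion is -1/2, so q′′(0) = 2! * (-1/2) = -1.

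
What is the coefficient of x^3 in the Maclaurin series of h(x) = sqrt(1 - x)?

h(0) = 1
h′(0) = -1/2
h′′(0) = -1/4
h′′′(0) = -3/8
So c_3 = h′′′(0)/3! = -1/16.

-1/16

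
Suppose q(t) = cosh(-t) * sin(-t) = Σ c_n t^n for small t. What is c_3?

-1/3

Write out both Maclaurin series and multiply, keeping only the needed powers.
q(0) = 0
q′(0) = -1
q′′(0) = 0
q′′′(0) = -2
Then c_k = q^(k)(0)/k! gives each Taylor coefficient.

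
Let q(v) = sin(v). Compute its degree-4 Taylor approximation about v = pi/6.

Apply the Taylor formula c_k = f^(k)(a)/k!.
q(pi/6) = 1/2
q′(pi/6) = sqrt(3)/2
q′′(pi/6) = -1/2
q′′′(pi/6) = -sqrt(3)/2
q^(4)(pi/6) = 1/2

(v - pi/6)^4/48 - sqrt(3)*(v - pi/6)^3/12 - (v - pi/6)^2/4 + sqrt(3)*(v - pi/6)/2 + 1/2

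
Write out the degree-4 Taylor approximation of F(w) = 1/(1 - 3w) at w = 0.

F(0) = 1
F′(0) = 3
F′′(0) = 18
F′′′(0) = 162
F^(4)(0) = 1944
Dividing each by k! gives the coefficients c_0, ..., c_4.

81*w^4 + 27*w^3 + 9*w^2 + 3*w + 1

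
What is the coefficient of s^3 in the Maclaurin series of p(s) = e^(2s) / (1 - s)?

Take the Cauchy product of the two expansions.
p(0) = 1
p′(0) = 3
p′′(0) = 10
p′′′(0) = 38
The Taylor polynomial is Σ p^(k)(0)/k! · s^k.

19/3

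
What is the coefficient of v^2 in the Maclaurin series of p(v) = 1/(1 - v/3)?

Compute the successive derivatives at the expansion point and divide by k!.

1/9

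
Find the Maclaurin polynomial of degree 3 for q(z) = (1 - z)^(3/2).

Differentiate repeatedly and evaluate at the center.
q(0) = 1
q′(0) = -3/2
q′′(0) = 3/4
q′′′(0) = 3/8
Dividing each by k! gives the coefficients c_0, ..., c_3.

z^3/16 + 3*z^2/8 - 3*z/2 + 1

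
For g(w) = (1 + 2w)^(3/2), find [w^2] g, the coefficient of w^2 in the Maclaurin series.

3/2

Use the known series and substitute for the argument.
[w^0] = 1;  [w^1] = 3;  [w^2] = 3/2.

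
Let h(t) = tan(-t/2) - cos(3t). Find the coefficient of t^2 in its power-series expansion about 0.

Combine the two series term by term.
[t^0] = -1;  [t^1] = -1/2;  [t^2] = 9/2.

9/2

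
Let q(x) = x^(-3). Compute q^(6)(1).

20160

From the series, [(x - 1)^6] q = 28; multiply by 6! = 720 to get 20160.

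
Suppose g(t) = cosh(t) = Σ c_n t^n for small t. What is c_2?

1/2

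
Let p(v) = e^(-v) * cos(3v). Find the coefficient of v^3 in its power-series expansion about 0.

Take the Cauchy product of the two expansions.
p(0) = 1
p′(0) = -1
p′′(0) = -8
p′′′(0) = 26

13/3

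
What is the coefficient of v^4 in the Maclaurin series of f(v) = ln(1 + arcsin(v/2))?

-5/192

Plug the Maclaurin series of the inner function into that of the outer and collect terms.
[v^0] = 0;  [v^1] = 1/2;  [v^2] = -1/8;  [v^3] = 1/16;  [v^4] = -5/192.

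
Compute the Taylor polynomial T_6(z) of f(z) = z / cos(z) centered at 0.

5*z^5/24 + z^3/2 + z

Invert the denominator's series and multiply.
f(0) = 0
f′(0) = 1
f′′(0) = 0
f′′′(0) = 3
f^(4)(0) = 0
f^(5)(0) = 25
f^(6)(0) = 0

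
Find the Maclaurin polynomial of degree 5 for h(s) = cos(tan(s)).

-7*s^4/24 - s^2/2 + 1

Plug the Maclaurin series of the inner function into that of the outer and collect terms.
h(0) = 1
h′(0) = 0
h′′(0) = -1
h′′′(0) = 0
h^(4)(0) = -7
h^(5)(0) = 0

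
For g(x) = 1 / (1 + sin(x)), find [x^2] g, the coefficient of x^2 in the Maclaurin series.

1

Use the geometric series for the reciprocal, then substitute.
[x^0] = 1;  [x^1] = -1;  [x^2] = 1.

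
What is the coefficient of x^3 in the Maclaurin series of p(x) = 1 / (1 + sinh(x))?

-7/6

Expand as Σ (-1)^k u^k with u equal to the inner function's series.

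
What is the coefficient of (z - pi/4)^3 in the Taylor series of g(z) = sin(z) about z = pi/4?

Use the known series and substitute for the argument.
g(pi/4) = sqrt(2)/2
g′(pi/4) = sqrt(2)/2
g′′(pi/4) = -sqrt(2)/2
g′′′(pi/4) = -sqrt(2)/2

-sqrt(2)/12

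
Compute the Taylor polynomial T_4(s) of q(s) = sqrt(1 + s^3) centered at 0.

s^3/2 + 1

q(0) = 1
q′(0) = 0
q′′(0) = 0
q′′′(0) = 3
q^(4)(0) = 0
Dividing each by k! gives the coefficients c_0, ..., c_4.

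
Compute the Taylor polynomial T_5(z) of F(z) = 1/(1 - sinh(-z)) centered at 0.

Plug the Maclaurin series of the inner function into that of the outer and collect terms.

-181*z^5/120 + 4*z^4/3 - 7*z^3/6 + z^2 - z + 1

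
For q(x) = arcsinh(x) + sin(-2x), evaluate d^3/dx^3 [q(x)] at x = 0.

7

Expand each term separately and add.
The coefficient of x^3 in the expansion is 7/6, so q′′′(0) = 3! * (7/6) = 7.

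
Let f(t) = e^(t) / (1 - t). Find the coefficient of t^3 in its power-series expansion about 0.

8/3

Use 1/(1 - r) = Σ r^k on the denominator, then take the Cauchy product.
f(0) = 1
f′(0) = 2
f′′(0) = 5
f′′′(0) = 16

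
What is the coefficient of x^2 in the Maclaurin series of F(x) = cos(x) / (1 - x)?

1/2

Take the Cauchy product of the two expansions.
F(0) = 1
F′(0) = 1
F′′(0) = 1
The Taylor polynomial is Σ F^(k)(0)/k! · x^k.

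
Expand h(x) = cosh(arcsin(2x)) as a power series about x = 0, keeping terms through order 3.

Plug the Maclaurin series of the inner function into that of the outer and collect terms.
h(0) = 1
h′(0) = 0
h′′(0) = 4
h′′′(0) = 0
The Taylor polynomial is Σ h^(k)(0)/k! · x^k.

2*x^2 + 1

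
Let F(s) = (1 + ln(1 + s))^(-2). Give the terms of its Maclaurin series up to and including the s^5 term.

-259*s^5/10 + 57*s^4/4 - 23*s^3/3 + 4*s^2 - 2*s + 1

Let u equal the inner series; expand the outer function in u and truncate.
F(0) = 1
F′(0) = -2
F′′(0) = 8
F′′′(0) = -46
F^(4)(0) = 342
F^(5)(0) = -3108
Dividing each by k! gives the coefficients c_0, ..., c_5.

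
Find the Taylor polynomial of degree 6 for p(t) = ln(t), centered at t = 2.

-(t - 2)^6/384 + (t - 2)^5/160 - (t - 2)^4/64 + (t - 2)^3/24 - (t - 2)^2/8 + (t - 2)/2 + ln(2)

p(2) = ln(2)
p′(2) = 1/2
p′′(2) = -1/4
p′′′(2) = 1/4
p^(4)(2) = -3/8
p^(5)(2) = 3/4
p^(6)(2) = -15/8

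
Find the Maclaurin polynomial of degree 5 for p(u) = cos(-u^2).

p(0) = 1
p′(0) = 0
p′′(0) = 0
p′′′(0) = 0
p^(4)(0) = -12
p^(5)(0) = 0
Then c_k = p^(k)(0)/k! gives each Taylor coefficient.

1 - u^4/2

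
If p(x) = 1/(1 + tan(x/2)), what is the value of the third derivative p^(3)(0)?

Substitute the inner expansion into the outer series and collect powers.
From the series, [x^3] p = -1/6; multiply by 3! = 6 to get -1.

-1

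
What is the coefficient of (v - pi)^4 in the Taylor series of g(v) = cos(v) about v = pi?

g(pi) = -1
g′(pi) = 0
g′′(pi) = 1
g′′′(pi) = 0
g^(4)(pi) = -1
So c_4 = g^(4)(pi)/4! = -1/24.

-1/24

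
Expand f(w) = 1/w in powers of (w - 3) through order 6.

(w - 3)^6/2187 - (w - 3)^5/729 + (w - 3)^4/243 - (w - 3)^3/81 + (w - 3)^2/27 - (w - 3)/9 + 1/3

Apply the Taylor formula c_k = f^(k)(a)/k!.
[(w - 3)^0] = 1/3;  [(w - 3)^1] = -1/9;  [(w - 3)^2] = 1/27;  [(w - 3)^3] = -1/81;  [(w - 3)^4] = 1/243;  [(w - 3)^5] = -1/729;  [(w - 3)^6] = 1/2187.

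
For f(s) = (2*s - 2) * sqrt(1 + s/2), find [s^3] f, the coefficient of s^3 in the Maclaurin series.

-5/64

Distribute the polynomial across the series and collect like powers.
[s^0] = -2;  [s^1] = 3/2;  [s^2] = 9/16;  [s^3] = -5/64.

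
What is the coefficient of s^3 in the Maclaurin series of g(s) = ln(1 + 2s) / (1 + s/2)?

25/6

Multiply the two series term by term and collect like powers.
So c_3 = g′′′(0)/3! = 25/6.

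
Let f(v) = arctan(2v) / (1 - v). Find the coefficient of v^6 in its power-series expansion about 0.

86/15

Multiply the numerator's expansion by the denominator's geometric series.
f(0) = 0
f′(0) = 2
f′′(0) = 4
f′′′(0) = -4
f^(4)(0) = -16
f^(5)(0) = 688
f^(6)(0) = 4128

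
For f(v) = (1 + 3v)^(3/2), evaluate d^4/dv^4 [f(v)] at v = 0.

Use the known series and substitute for the argument.
From the series, [v^4] f = 243/128; multiply by 4! = 24 to get 729/16.

729/16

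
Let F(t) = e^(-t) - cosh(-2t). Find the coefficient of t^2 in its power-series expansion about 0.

-3/2

Add the two expansions coefficient-wise.
F(0) = 0
F′(0) = -1
F′′(0) = -3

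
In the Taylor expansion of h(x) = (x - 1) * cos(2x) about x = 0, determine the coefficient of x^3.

-2

Multiply each power in the prefactor through the base expansion.
h(0) = -1
h′(0) = 1
h′′(0) = 4
h′′′(0) = -12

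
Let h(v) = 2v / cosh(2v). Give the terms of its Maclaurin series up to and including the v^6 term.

Divide the numerator series by the denominator series (power-series long division).
h(0) = 0
h′(0) = 2
h′′(0) = 0
h′′′(0) = -24
h^(4)(0) = 0
h^(5)(0) = 800
h^(6)(0) = 0
Then c_k = h^(k)(0)/k! gives each Taylor coefficient.

20*v^5/3 - 4*v^3 + 2*v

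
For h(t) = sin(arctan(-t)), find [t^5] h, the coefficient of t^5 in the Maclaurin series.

-3/8

Let u equal the inner series; expand the outer function in u and truncate.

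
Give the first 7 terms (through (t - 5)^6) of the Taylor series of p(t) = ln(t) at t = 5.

p(5) = ln(5)
p′(5) = 1/5
p′′(5) = -1/25
p′′′(5) = 2/125
p^(4)(5) = -6/625
p^(5)(5) = 24/3125
p^(6)(5) = -24/3125
Then c_k = p^(k)(5)/k! gives each Taylor coefficient.

-(t - 5)^6/93750 + (t - 5)^5/15625 - (t - 5)^4/2500 + (t - 5)^3/375 - (t - 5)^2/50 + (t - 5)/5 + ln(5)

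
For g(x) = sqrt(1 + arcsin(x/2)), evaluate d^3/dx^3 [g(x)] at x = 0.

7/64

Plug the Maclaurin series of the inner function into that of the outer and collect terms.
From the series, [x^3] g = 7/384; multiply by 3! = 6 to get 7/64.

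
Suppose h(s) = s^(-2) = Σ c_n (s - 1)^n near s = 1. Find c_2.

3

Use the known series and substitute for the argument.
[(s - 1)^0] = 1;  [(s - 1)^1] = -2;  [(s - 1)^2] = 3.
So c_2 = h′′(1)/2! = 3.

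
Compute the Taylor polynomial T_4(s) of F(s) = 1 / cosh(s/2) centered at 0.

Invert the denominator's series and multiply.
[s^0] = 1;  [s^1] = 0;  [s^2] = -1/8;  [s^3] = 0;  [s^4] = 5/384.

5*s^4/384 - s^2/8 + 1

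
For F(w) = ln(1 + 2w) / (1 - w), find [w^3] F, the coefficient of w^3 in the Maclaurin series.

Expand 1/(denominator) as a geometric series and multiply by the numerator's series.
F(0) = 0
F′(0) = 2
F′′(0) = 0
F′′′(0) = 16

8/3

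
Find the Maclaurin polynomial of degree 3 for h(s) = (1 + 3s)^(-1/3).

-14*s^3/3 + 2*s^2 - s + 1

h(0) = 1
h′(0) = -1
h′′(0) = 4
h′′′(0) = -28
Then c_k = h^(k)(0)/k! gives each Taylor coefficient.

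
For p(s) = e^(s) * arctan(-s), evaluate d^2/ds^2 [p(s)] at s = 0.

-2

Take the Cauchy product of the two expansions.
From the series, [s^2] p = -1; multiply by 2! = 2 to get -2.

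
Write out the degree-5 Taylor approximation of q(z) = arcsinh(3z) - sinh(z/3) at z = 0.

13286*z^5/729 - 365*z^3/81 + 8*z/3

Combine the two series term by term.
q(0) = 0
q′(0) = 8/3
q′′(0) = 0
q′′′(0) = -730/27
q^(4)(0) = 0
q^(5)(0) = 531440/243
Then c_k = q^(k)(0)/k! gives each Taylor coefficient.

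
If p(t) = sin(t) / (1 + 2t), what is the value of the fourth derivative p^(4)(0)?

Expand each factor separately, then convolve coefficients.
The coefficient of t^4 in the expansion is -23/3, so p^(4)(0) = 4! * (-23/3) = -184.

-184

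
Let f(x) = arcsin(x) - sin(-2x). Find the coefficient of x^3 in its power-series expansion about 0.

-7/6

Expand each term separately and add.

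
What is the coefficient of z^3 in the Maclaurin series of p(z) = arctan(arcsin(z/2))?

-1/48

Let u equal the inner series; expand the outer function in u and truncate.
p(0) = 0
p′(0) = 1/2
p′′(0) = 0
p′′′(0) = -1/8
The Taylor polynomial is Σ p^(k)(0)/k! · z^k.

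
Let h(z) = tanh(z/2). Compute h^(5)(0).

1/2

From the series, [z^5] h = 1/240; multiply by 5! = 120 to get 1/2.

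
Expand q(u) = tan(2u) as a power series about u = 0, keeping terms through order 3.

8*u^3/3 + 2*u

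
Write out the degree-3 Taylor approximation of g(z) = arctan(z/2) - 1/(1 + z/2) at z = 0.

z^3/12 - z^2/4 + z - 1

Combine the two series term by term.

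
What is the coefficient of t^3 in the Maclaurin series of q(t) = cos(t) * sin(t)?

Expand each factor separately, then convolve coefficients.
[t^0] = 0;  [t^1] = 1;  [t^2] = 0;  [t^3] = -2/3.

-2/3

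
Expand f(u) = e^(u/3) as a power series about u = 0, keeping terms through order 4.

u^4/1944 + u^3/162 + u^2/18 + u/3 + 1

Compute the successive derivatives at the expansion point and divide by k!.
[u^0] = 1;  [u^1] = 1/3;  [u^2] = 1/18;  [u^3] = 1/162;  [u^4] = 1/1944.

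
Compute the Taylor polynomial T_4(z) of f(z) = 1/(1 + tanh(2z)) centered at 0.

Plug the Maclaurin series of the inner function into that of the outer and collect terms.
f(0) = 1
f′(0) = -2
f′′(0) = 8
f′′′(0) = -32
f^(4)(0) = 128

16*z^4/3 - 16*z^3/3 + 4*z^2 - 2*z + 1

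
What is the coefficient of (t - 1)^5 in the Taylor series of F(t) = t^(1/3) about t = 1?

Use the known series and substitute for the argument.
F(1) = 1
F′(1) = 1/3
F′′(1) = -2/9
F′′′(1) = 10/27
F^(4)(1) = -80/81
F^(5)(1) = 880/243
So c_5 = F^(5)(1)/5! = 22/729.

22/729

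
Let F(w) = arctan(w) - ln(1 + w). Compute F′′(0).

1

Add the two expansions coefficient-wise.
The coefficient of w^2 in the expansion is 1/2, so F′′(0) = 2! * (1/2) = 1.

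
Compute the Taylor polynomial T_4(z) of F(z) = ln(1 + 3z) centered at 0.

-81*z^4/4 + 9*z^3 - 9*z^2/2 + 3*z

F(0) = 0
F′(0) = 3
F′′(0) = -9
F′′′(0) = 54
F^(4)(0) = -486
Then c_k = F^(k)(0)/k! gives each Taylor coefficient.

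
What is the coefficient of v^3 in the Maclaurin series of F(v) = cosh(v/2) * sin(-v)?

Expand each factor separately, then convolve coefficients.

1/24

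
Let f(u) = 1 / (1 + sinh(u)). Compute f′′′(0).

-7

Write 1/(1+u) = 1 - u + u^2 - u^3 + ... and substitute the series for u.
From the series, [u^3] f = -7/6; multiply by 3! = 6 to get -7.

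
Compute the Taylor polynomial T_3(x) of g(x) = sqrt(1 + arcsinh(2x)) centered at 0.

-x^3/6 - x^2/2 + x + 1

Plug the Maclaurin series of the inner function into that of the outer and collect terms.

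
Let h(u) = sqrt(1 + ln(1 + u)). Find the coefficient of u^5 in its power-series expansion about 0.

1609/3840

Compose series: expand the inner function first, then feed it into the outer expansion.
So c_5 = h^(5)(0)/5! = 1609/3840.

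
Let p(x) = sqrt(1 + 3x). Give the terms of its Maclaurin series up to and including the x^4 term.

-405*x^4/128 + 27*x^3/16 - 9*x^2/8 + 3*x/2 + 1

[x^0] = 1;  [x^1] = 3/2;  [x^2] = -9/8;  [x^3] = 27/16;  [x^4] = -405/128.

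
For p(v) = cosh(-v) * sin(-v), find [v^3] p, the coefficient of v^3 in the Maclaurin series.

-1/3

Write out both Maclaurin series and multiply, keeping only the needed powers.
[v^0] = 0;  [v^1] = -1;  [v^2] = 0;  [v^3] = -1/3.
So c_3 = p′′′(0)/3! = -1/3.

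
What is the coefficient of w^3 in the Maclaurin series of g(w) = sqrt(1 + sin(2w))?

-1/6

Plug the Maclaurin series of the inner function into that of the outer and collect terms.
g(0) = 1
g′(0) = 1
g′′(0) = -1
g′′′(0) = -1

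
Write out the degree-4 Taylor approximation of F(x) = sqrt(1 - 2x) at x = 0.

Use the known series and substitute for the argument.
[x^0] = 1;  [x^1] = -1;  [x^2] = -1/2;  [x^3] = -1/2;  [x^4] = -5/8.

-5*x^4/8 - x^3/2 - x^2/2 - x + 1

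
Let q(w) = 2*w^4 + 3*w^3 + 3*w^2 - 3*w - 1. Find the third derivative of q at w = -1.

-30

From the series, [(w + 1)^3] q = -5; multiply by 3! = 6 to get -30.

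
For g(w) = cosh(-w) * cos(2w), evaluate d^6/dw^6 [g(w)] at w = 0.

117

Take the Cauchy product of the two expansions.
The coefficient of w^6 in the expansion is 13/80, so g^(6)(0) = 6! * (13/80) = 117.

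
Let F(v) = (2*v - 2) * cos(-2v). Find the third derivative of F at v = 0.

-24

Shift and add copies of the series according to the polynomial's terms.
The coefficient of v^3 in the expansion is -4, so F′′′(0) = 3! * (-4) = -24.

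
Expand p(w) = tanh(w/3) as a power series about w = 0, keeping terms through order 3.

-w^3/81 + w/3

Use the known series and substitute for the argument.
p(0) = 0
p′(0) = 1/3
p′′(0) = 0
p′′′(0) = -2/27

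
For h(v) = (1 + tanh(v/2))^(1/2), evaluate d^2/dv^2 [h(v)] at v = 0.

-1/16

Plug the Maclaurin series of the inner function into that of the outer and collect terms.
The coefficient of v^2 in the expansion is -1/32, so h′′(0) = 2! * (-1/32) = -1/16.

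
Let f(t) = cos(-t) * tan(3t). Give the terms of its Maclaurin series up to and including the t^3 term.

15*t^3/2 + 3*t

Write out both Maclaurin series and multiply, keeping only the needed powers.
f(0) = 0
f′(0) = 3
f′′(0) = 0
f′′′(0) = 45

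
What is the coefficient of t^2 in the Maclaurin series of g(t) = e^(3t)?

[t^0] = 1;  [t^1] = 3;  [t^2] = 9/2.
So c_2 = g′′(0)/2! = 9/2.

9/2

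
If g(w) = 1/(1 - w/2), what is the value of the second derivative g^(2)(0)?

1/2

The coefficient of w^2 in the expansion is 1/4, so g′′(0) = 2! * (1/4) = 1/2.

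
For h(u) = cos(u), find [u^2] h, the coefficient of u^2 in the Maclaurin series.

h(0) = 1
h′(0) = 0
h′′(0) = -1
So c_2 = h′′(0)/2! = -1/2.

-1/2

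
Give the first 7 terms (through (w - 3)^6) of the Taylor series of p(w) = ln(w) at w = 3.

-(w - 3)^6/4374 + (w - 3)^5/1215 - (w - 3)^4/324 + (w - 3)^3/81 - (w - 3)^2/18 + (w - 3)/3 + ln(3)

Differentiate repeatedly and evaluate at the center.
p(3) = ln(3)
p′(3) = 1/3
p′′(3) = -1/9
p′′′(3) = 2/27
p^(4)(3) = -2/27
p^(5)(3) = 8/81
p^(6)(3) = -40/243
Dividing each by k! gives the coefficients c_0, ..., c_6.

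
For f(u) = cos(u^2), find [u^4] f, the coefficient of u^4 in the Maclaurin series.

f(0) = 1
f′(0) = 0
f′′(0) = 0
f′′′(0) = 0
f^(4)(0) = -12

-1/2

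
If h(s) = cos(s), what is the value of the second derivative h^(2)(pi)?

1

The coefficient of (s - pi)^2 in the expansion is 1/2, so h′′(pi) = 2! * (1/2) = 1.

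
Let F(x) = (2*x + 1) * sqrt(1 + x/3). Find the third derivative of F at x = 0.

Multiply each power in the prefactor through the base expansion.
The coefficient of x^3 in the expansion is -11/432, so F′′′(0) = 3! * (-11/432) = -11/72.

-11/72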